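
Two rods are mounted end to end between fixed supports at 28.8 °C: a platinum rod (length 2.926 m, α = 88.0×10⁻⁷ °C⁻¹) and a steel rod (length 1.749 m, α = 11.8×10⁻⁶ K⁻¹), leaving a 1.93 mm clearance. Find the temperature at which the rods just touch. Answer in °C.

α₁L₁ = 2.57488×10⁻⁵ m/K, α₂L₂ = 2.06382×10⁻⁵ m/K → total 4.6387×10⁻⁵ m/K
ΔT = g/(α₁L₁+α₂L₂) = 1.93×10⁻³ / 4.6387×10⁻⁵ = 41.606 K
T = 28.8 + 41.606 = 70.406 °C

T = 70.4 °C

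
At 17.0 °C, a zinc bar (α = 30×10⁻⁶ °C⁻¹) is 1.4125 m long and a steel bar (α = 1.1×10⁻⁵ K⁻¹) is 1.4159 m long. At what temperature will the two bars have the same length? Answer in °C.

L₁(1 + α₁ΔT) = L₂(1 + α₂ΔT) ⇒ ΔT = (L₂ − L₁)/(α₁L₁ − α₂L₂)
L₂ − L₁ = 1.4159 − 1.4125 = 3.40×10⁻³ m
α₁L₁ − α₂L₂ = 30×10⁻⁶×1.4125 − 1.1×10⁻⁵×1.4159 = 2.68001×10⁻⁵ m/K
ΔT = 3.40×10⁻³ / 2.68001×10⁻⁵ = 126.865 K
T = 17.0 + 126.865 = 143.865 °C

T = 143.9 °C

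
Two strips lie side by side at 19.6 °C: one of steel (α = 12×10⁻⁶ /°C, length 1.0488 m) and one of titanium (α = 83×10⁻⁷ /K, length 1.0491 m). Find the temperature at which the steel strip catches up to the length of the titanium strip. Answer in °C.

T = 96.96 °C

Equal length when α₁L₁ΔT − α₂L₂ΔT = L₂ − L₁ = 3.00×10⁻⁴ m
α₁L₁ = 1.25856×10⁻⁵, α₂L₂ = 8.70753×10⁻⁶ → Δ(αL) = 3.87807×10⁻⁶ m/K
ΔT = 3.00×10⁻⁴ / 3.87807×10⁻⁶ = 77.3581 K, so T = 19.6 + 77.3581 = 96.9581 °C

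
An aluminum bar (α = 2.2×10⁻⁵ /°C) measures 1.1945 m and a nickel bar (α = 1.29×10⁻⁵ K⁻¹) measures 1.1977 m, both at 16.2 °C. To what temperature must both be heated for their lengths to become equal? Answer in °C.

L₁(1 + α₁ΔT) = L₂(1 + α₂ΔT) ⇒ ΔT = (L₂ − L₁)/(α₁L₁ − α₂L₂)
L₂ − L₁ = 1.1977 − 1.1945 = 3.20×10⁻³ m
α₁L₁ − α₂L₂ = 2.2×10⁻⁵×1.1945 − 1.29×10⁻⁵×1.1977 = 1.082867×10⁻⁵ m/K
ΔT = 3.20×10⁻³ / 1.082867×10⁻⁵ = 295.512 K
T = 16.2 + 295.512 = 311.712 °C

T = 311.7 °C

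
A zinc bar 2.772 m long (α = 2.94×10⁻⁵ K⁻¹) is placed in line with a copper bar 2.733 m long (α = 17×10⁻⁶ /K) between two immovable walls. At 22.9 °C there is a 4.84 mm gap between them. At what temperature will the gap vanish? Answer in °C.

Gap closes when ΔL₁ + ΔL₂ = 4.84 mm = 4.84×10⁻³ m
(α₁L₁ + α₂L₂)ΔT = g
α₁L₁ + α₂L₂ = 2.94×10⁻⁵×2.772 + 17×10⁻⁶×2.733 = 1.279578×10⁻⁴ m/K
ΔT = 4.84×10⁻³ / 1.279578×10⁻⁴ = 37.825 K
T = 22.9 + 37.825 = 60.725 °C

T = 60.7 °C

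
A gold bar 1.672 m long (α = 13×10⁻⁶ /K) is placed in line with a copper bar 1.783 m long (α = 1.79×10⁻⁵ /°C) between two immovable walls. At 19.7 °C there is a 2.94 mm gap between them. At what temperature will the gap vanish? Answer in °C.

T = 74.5 °C

α₁L₁ = 2.1736×10⁻⁵ m/K, α₂L₂ = 3.19157×10⁻⁵ m/K → total 5.36517×10⁻⁵ m/K
ΔT = g/(α₁L₁+α₂L₂) = 2.94×10⁻³ / 5.36517×10⁻⁵ = 54.798 K
T = 19.7 + 54.798 = 74.498 °C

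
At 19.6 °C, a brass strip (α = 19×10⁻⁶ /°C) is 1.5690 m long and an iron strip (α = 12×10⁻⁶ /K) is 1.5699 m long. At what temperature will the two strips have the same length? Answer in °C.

Equal length when α₁L₁ΔT − α₂L₂ΔT = L₂ − L₁ = 9.00×10⁻⁴ m
α₁L₁ = 2.9811×10⁻⁵, α₂L₂ = 1.88388×10⁻⁵ → Δ(αL) = 1.09722×10⁻⁵ m/K
ΔT = 9.00×10⁻⁴ / 1.09722×10⁻⁵ = 82.025 K, so T = 19.6 + 82.025 = 101.625 °C

T = 101.6 °C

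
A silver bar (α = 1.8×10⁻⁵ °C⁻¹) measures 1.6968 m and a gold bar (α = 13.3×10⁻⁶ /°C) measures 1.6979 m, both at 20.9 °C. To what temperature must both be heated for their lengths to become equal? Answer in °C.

T = 159.1 °C

Equal length when α₁L₁ΔT − α₂L₂ΔT = L₂ − L₁ = 1.10×10⁻³ m
α₁L₁ = 3.05424×10⁻⁵, α₂L₂ = 2.258207×10⁻⁵ → Δ(αL) = 7.96033×10⁻⁶ m/K
ΔT = 1.10×10⁻³ / 7.96033×10⁻⁶ = 138.185 K, so T = 20.9 + 138.185 = 159.085 °C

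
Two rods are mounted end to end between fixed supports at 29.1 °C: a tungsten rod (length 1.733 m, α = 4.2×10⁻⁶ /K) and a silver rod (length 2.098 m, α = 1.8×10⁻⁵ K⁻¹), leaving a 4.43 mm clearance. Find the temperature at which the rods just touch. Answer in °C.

T = 127 °C

Gap closes when ΔL₁ + ΔL₂ = 4.43 mm = 4.43×10⁻³ m
(α₁L₁ + α₂L₂)ΔT = g
α₁L₁ + α₂L₂ = 4.2×10⁻⁶×1.733 + 1.8×10⁻⁵×2.098 = 4.50426×10⁻⁵ m/K
ΔT = 4.43×10⁻³ / 4.50426×10⁻⁵ = 98.35 K
T = 29.1 + 98.35 = 127.45 °C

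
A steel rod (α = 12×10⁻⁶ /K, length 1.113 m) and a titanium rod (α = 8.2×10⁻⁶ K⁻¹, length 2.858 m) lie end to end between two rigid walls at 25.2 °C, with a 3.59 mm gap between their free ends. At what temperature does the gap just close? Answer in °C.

T = 123 °C

Gap closes when ΔL₁ + ΔL₂ = 3.59 mm = 3.59×10⁻³ m
(α₁L₁ + α₂L₂)ΔT = g
α₁L₁ + α₂L₂ = 12×10⁻⁶×1.113 + 8.2×10⁻⁶×2.858 = 3.67916×10⁻⁵ m/K
ΔT = 3.59×10⁻³ / 3.67916×10⁻⁵ = 97.58 K
T = 25.2 + 97.58 = 122.78 °C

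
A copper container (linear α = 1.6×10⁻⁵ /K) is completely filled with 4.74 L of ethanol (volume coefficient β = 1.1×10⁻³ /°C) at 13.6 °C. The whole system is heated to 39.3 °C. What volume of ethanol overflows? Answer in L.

The container also expands: β_container ≈ 3α = 4.8×10⁻⁵ /K
Net overflow = V₀(β_liq − 3α_cont)ΔT
β − 3α = 1.10×10⁻³ − 4.8×10⁻⁵ = 1.052×10⁻³ /K; ΔT = 25.7 K
ΔV = 4.74 × 1.052×10⁻³ × 25.7 = 0.128 L

0.128 L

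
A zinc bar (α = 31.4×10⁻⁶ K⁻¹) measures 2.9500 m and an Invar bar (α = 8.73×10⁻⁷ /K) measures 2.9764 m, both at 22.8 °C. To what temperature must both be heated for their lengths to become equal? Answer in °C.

L₁(1 + α₁ΔT) = L₂(1 + α₂ΔT) ⇒ ΔT = (L₂ − L₁)/(α₁L₁ − α₂L₂)
L₂ − L₁ = 2.9764 − 2.9500 = 2.64×10⁻² m
α₁L₁ − α₂L₂ = 31.4×10⁻⁶×2.9500 − 8.73×10⁻⁷×2.9764 = 9.00316028×10⁻⁵ m/K
ΔT = 2.64×10⁻² / 9.00316028×10⁻⁵ = 293.230 K
T = 22.8 + 293.230 = 316.030 °C

T = 316.0 °C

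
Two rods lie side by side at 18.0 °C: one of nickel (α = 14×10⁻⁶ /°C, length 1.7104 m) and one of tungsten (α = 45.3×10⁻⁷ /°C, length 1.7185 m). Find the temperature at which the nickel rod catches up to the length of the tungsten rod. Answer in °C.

L₁(1 + α₁ΔT) = L₂(1 + α₂ΔT) ⇒ ΔT = (L₂ − L₁)/(α₁L₁ − α₂L₂)
L₂ − L₁ = 1.7185 − 1.7104 = 8.10×10⁻³ m
α₁L₁ − α₂L₂ = 14×10⁻⁶×1.7104 − 45.3×10⁻⁷×1.7185 = 1.6160795×10⁻⁵ m/K
ΔT = 8.10×10⁻³ / 1.6160795×10⁻⁵ = 501.213 K
T = 18.0 + 501.213 = 519.213 °C

T = 519.2 °C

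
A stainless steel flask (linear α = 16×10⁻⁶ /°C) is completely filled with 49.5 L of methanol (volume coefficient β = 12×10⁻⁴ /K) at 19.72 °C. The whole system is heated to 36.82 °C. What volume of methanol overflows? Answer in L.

The flask also expands: β_container ≈ 3α = 4.8×10⁻⁵ /K
Net overflow = V₀(β_liq − 3α_cont)ΔT
β − 3α = 1.20×10⁻³ − 4.8×10⁻⁵ = 1.152×10⁻³ /K; ΔT = 17.10 K
ΔV = 49.5 × 1.152×10⁻³ × 17.10 = 0.975 L

0.975 L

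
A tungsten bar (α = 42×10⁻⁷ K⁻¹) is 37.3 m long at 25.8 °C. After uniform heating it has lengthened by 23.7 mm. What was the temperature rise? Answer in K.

ΔT = 151 K

ΔL = αL₀ΔT ⇒ ΔT = ΔL / (αL₀)
ΔT = 23.7×10⁻³ m / (42×10⁻⁷ × 37.3 m) = 151.28 K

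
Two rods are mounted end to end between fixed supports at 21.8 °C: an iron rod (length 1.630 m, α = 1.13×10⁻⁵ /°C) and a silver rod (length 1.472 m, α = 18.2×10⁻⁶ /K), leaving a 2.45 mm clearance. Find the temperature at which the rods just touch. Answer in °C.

Gap closes when ΔL₁ + ΔL₂ = 2.45 mm = 2.45×10⁻³ m
(α₁L₁ + α₂L₂)ΔT = g
α₁L₁ + α₂L₂ = 1.13×10⁻⁵×1.630 + 18.2×10⁻⁶×1.472 = 4.52094×10⁻⁵ m/K
ΔT = 2.45×10⁻³ / 4.52094×10⁻⁵ = 54.192 K
T = 21.8 + 54.192 = 75.992 °C

T = 76.0 °C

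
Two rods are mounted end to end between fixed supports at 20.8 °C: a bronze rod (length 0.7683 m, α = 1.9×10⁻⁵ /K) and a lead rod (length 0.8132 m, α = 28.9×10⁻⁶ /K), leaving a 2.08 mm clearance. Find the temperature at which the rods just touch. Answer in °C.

Gap closes when ΔL₁ + ΔL₂ = 2.08 mm = 2.08×10⁻³ m
(α₁L₁ + α₂L₂)ΔT = g
α₁L₁ + α₂L₂ = 1.9×10⁻⁵×0.7683 + 28.9×10⁻⁶×0.8132 = 3.809918×10⁻⁵ m/K
ΔT = 2.08×10⁻³ / 3.809918×10⁻⁵ = 54.594 K
T = 20.8 + 54.594 = 75.394 °C

T = 75.4 °C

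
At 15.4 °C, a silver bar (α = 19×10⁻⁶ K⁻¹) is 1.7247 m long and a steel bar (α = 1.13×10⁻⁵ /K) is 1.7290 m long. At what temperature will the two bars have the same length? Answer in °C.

T = 340.4 °C

L₁(1 + α₁ΔT) = L₂(1 + α₂ΔT) ⇒ ΔT = (L₂ − L₁)/(α₁L₁ − α₂L₂)
L₂ − L₁ = 1.7290 − 1.7247 = 4.30×10⁻³ m
α₁L₁ − α₂L₂ = 19×10⁻⁶×1.7247 − 1.13×10⁻⁵×1.7290 = 1.32316×10⁻⁵ m/K
ΔT = 4.30×10⁻³ / 1.32316×10⁻⁵ = 324.980 K
T = 15.4 + 324.980 = 340.380 °C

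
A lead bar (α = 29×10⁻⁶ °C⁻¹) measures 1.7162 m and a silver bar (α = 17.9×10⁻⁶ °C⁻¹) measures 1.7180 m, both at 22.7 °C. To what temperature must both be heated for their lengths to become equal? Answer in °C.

Equal length when α₁L₁ΔT − α₂L₂ΔT = L₂ − L₁ = 1.80×10⁻³ m
α₁L₁ = 4.97698×10⁻⁵, α₂L₂ = 3.07522×10⁻⁵ → Δ(αL) = 1.90176×10⁻⁵ m/K
ΔT = 1.80×10⁻³ / 1.90176×10⁻⁵ = 94.649 K, so T = 22.7 + 94.649 = 117.349 °C

T = 117.3 °C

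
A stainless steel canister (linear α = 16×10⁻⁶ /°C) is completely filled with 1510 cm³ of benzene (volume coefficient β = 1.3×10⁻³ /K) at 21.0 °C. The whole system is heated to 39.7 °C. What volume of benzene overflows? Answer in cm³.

35.4 cm³

The canister also expands: β_container ≈ 3α = 4.8×10⁻⁵ /K
Net overflow = V₀(β_liq − 3α_cont)ΔT
β − 3α = 1.30×10⁻³ − 4.8×10⁻⁵ = 1.252×10⁻³ /K; ΔT = 18.7 K
ΔV = 1510 × 1.252×10⁻³ × 18.7 = 35.4 cm³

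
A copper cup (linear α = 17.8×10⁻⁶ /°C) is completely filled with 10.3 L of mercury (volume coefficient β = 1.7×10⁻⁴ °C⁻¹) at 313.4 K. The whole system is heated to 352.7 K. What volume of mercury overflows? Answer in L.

The cup also expands: β_container ≈ 3α = 5.34×10⁻⁵ /K
Net overflow = V₀(β_liq − 3α_cont)ΔT
β − 3α = 1.70×10⁻⁴ − 5.34×10⁻⁵ = 1.166×10⁻⁴ /K; ΔT = 39.3 K
ΔV = 10.3 × 1.166×10⁻⁴ × 39.3 = 0.0472 L

0.0472 L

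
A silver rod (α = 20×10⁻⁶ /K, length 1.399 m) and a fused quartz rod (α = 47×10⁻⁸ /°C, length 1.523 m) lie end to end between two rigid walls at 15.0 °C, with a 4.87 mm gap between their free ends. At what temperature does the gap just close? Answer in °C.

α₁L₁ = 2.798×10⁻⁵ m/K, α₂L₂ = 7.1581×10⁻⁷ m/K → total 2.869581×10⁻⁵ m/K
ΔT = g/(α₁L₁+α₂L₂) = 4.87×10⁻³ / 2.869581×10⁻⁵ = 169.71 K
T = 15.0 + 169.71 = 184.71 °C

T = 185 °C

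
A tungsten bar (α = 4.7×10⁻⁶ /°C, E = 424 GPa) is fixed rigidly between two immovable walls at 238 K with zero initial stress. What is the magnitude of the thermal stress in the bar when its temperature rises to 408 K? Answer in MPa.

σ = 339 MPa

Fully constrained: the free strain ε = αΔT is blocked, so σ = Eε = EαΔT.
|ΔT| = 170 K
σ = 424×10⁹ × 4.7×10⁻⁶ × 170 = 3.39×10⁸ Pa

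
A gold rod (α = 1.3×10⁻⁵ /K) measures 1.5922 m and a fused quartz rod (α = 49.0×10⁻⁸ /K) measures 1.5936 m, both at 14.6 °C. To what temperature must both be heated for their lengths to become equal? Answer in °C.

T = 84.89 °C

Equal length when α₁L₁ΔT − α₂L₂ΔT = L₂ − L₁ = 1.40×10⁻³ m
α₁L₁ = 2.06986×10⁻⁵, α₂L₂ = 7.80864×10⁻⁷ → Δ(αL) = 1.9917736×10⁻⁵ m/K
ΔT = 1.40×10⁻³ / 1.9917736×10⁻⁵ = 70.2891 K, so T = 14.6 + 70.2891 = 84.8891 °C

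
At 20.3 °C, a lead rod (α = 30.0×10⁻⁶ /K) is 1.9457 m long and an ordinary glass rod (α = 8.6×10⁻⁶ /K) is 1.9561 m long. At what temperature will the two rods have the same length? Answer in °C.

L₁(1 + α₁ΔT) = L₂(1 + α₂ΔT) ⇒ ΔT = (L₂ − L₁)/(α₁L₁ − α₂L₂)
L₂ − L₁ = 1.9561 − 1.9457 = 1.04×10⁻² m
α₁L₁ − α₂L₂ = 30.0×10⁻⁶×1.9457 − 8.6×10⁻⁶×1.9561 = 4.154854×10⁻⁵ m/K
ΔT = 1.04×10⁻² / 4.154854×10⁻⁵ = 250.310 K
T = 20.3 + 250.310 = 270.610 °C

T = 270.6 °C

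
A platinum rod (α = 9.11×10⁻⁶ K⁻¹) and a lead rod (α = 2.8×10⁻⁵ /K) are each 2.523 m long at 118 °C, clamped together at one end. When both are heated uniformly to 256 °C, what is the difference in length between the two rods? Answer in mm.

ΔT = 138 K
platinum: ΔL = 9.11×10⁻⁶ × 2.523 m × 138 = 3.1719×10⁻³ m = 3.1719 mm
lead: ΔL = 2.8×10⁻⁵ × 2.523 m × 138 = 9.7489×10⁻³ m = 9.7489 mm
difference = 9.7489 − 3.1719 = 6.5770 mm

6.58 mm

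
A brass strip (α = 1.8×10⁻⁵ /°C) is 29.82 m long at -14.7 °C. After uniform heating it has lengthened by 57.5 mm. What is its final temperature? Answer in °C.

T = 92.4 °C

ΔL = αL₀ΔT ⇒ ΔT = ΔL / (αL₀)
ΔT = 57.5×10⁻³ m / (1.8×10⁻⁵ × 29.82 m) = 107.124 K
T = -14.7 + 107.124 = 92.424 °C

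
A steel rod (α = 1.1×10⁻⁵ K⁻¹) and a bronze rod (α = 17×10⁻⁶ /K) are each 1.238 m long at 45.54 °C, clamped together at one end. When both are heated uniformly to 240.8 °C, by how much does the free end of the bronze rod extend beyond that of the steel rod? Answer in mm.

1.45 mm

ΔT = 195.26 K
steel: ΔL = 1.1×10⁻⁵ × 1.238 m × 195.26 = 2.6591×10⁻³ m = 2.6591 mm
bronze: ΔL = 17×10⁻⁶ × 1.238 m × 195.26 = 4.1094×10⁻³ m = 4.1094 mm
difference = 4.1094 − 2.6591 = 1.4503 mm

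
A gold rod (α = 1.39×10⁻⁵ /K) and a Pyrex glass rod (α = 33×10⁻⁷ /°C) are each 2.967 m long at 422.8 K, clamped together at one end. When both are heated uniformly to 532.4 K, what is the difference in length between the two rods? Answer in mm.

3.45 mm

ΔT = 109.6 K
gold: ΔL = 1.39×10⁻⁵ × 2.967 m × 109.6 = 4.5200×10⁻³ m = 4.5200 mm
Pyrex glass: ΔL = 33×10⁻⁷ × 2.967 m × 109.6 = 1.0731×10⁻³ m = 1.0731 mm
difference = 4.5200 − 1.0731 = 3.4469 mm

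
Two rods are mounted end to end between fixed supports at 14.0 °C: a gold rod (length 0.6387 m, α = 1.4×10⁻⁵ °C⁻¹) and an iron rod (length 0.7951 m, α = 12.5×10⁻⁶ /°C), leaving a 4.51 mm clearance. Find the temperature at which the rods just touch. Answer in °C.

T = 253 °C

α₁L₁ = 8.9418×10⁻⁶ m/K, α₂L₂ = 9.93875×10⁻⁶ m/K → total 1.888055×10⁻⁵ m/K
ΔT = g/(α₁L₁+α₂L₂) = 4.51×10⁻³ / 1.888055×10⁻⁵ = 238.87 K
T = 14.0 + 238.87 = 252.87 °C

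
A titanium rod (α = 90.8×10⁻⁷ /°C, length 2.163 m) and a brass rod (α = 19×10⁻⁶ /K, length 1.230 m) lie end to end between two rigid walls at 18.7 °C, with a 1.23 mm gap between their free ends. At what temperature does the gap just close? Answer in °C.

α₁L₁ = 1.964004×10⁻⁵ m/K, α₂L₂ = 2.337×10⁻⁵ m/K → total 4.301004×10⁻⁵ m/K
ΔT = g/(α₁L₁+α₂L₂) = 1.23×10⁻³ / 4.301004×10⁻⁵ = 28.598 K
T = 18.7 + 28.598 = 47.298 °C

T = 47.3 °C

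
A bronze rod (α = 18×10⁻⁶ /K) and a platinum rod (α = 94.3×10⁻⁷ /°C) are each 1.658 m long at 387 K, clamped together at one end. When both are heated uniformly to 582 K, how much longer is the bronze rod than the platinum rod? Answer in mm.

ΔT = 195 K
bronze: ΔL = 18×10⁻⁶ × 1.658 m × 195 = 5.8196×10⁻³ m = 5.8196 mm
platinum: ΔL = 94.3×10⁻⁷ × 1.658 m × 195 = 3.0488×10⁻³ m = 3.0488 mm
difference = 5.8196 − 3.0488 = 2.7708 mm

2.77 mm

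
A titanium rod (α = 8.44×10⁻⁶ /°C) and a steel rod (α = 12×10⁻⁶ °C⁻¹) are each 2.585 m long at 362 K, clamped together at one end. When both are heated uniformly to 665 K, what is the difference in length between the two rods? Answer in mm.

ΔT = 303 K
titanium: ΔL = 8.44×10⁻⁶ × 2.585 m × 303 = 6.6107×10⁻³ m = 6.6107 mm
steel: ΔL = 12×10⁻⁶ × 2.585 m × 303 = 9.3991×10⁻³ m = 9.3991 mm
difference = 9.3991 − 6.6107 = 2.7884 mm

2.79 mm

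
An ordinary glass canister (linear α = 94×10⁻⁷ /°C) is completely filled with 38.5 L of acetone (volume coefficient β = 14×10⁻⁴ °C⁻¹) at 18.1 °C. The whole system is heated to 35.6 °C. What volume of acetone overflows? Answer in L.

0.924 L

The canister also expands: β_container ≈ 3α = 2.82×10⁻⁵ /K
Net overflow = V₀(β_liq − 3α_cont)ΔT
β − 3α = 1.40×10⁻³ − 2.82×10⁻⁵ = 1.3718×10⁻³ /K; ΔT = 17.5 K
ΔV = 38.5 × 1.3718×10⁻³ × 17.5 = 0.924 L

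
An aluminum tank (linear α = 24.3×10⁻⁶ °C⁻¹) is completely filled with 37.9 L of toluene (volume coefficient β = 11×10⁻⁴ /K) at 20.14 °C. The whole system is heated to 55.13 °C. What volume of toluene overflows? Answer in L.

The tank also expands: β_container ≈ 3α = 7.29×10⁻⁵ /K
Net overflow = V₀(β_liq − 3α_cont)ΔT
β − 3α = 1.10×10⁻³ − 7.29×10⁻⁵ = 1.0271×10⁻³ /K; ΔT = 34.99 K
ΔV = 37.9 × 1.0271×10⁻³ × 34.99 = 1.36 L

1.36 L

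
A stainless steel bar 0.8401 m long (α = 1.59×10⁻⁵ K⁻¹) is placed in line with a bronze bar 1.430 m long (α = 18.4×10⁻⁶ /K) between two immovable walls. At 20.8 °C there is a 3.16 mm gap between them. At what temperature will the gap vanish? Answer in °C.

T = 100 °C

α₁L₁ = 1.335759×10⁻⁵ m/K, α₂L₂ = 2.6312×10⁻⁵ m/K → total 3.966959×10⁻⁵ m/K
ΔT = g/(α₁L₁+α₂L₂) = 3.16×10⁻³ / 3.966959×10⁻⁵ = 79.66 K
T = 20.8 + 79.66 = 100.46 °C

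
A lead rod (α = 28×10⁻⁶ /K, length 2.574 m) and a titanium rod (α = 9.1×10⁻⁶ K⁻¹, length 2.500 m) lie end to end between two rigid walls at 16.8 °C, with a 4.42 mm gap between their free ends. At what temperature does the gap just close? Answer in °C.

Gap closes when ΔL₁ + ΔL₂ = 4.42 mm = 4.42×10⁻³ m
(α₁L₁ + α₂L₂)ΔT = g
α₁L₁ + α₂L₂ = 28×10⁻⁶×2.574 + 9.1×10⁻⁶×2.500 = 9.4822×10⁻⁵ m/K
ΔT = 4.42×10⁻³ / 9.4822×10⁻⁵ = 46.614 K
T = 16.8 + 46.614 = 63.414 °C

T = 63.4 °C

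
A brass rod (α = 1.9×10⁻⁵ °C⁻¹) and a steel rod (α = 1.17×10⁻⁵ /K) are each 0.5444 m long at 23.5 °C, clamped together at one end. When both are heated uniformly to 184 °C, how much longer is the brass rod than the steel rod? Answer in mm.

ΔT = 160.5 K
brass: ΔL = 1.9×10⁻⁵ × 0.5444 m × 160.5 = 1.6601×10⁻³ m = 1.6601 mm
steel: ΔL = 1.17×10⁻⁵ × 0.5444 m × 160.5 = 1.0223×10⁻³ m = 1.0223 mm
difference = 1.6601 − 1.0223 = 0.6378 mm

0.638 mm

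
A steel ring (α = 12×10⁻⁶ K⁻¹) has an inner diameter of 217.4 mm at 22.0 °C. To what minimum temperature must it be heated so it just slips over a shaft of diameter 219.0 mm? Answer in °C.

Required Δd = 219.0 − 217.4 = 1.6 mm
Δd = αd₀ΔT ⇒ ΔT = Δd/(αd₀) = 1.6 / (12×10⁻⁶ × 217.4) = 613.31 K
T_min = 22.0 + 613.31 = 635.31 °C

T = 635 °C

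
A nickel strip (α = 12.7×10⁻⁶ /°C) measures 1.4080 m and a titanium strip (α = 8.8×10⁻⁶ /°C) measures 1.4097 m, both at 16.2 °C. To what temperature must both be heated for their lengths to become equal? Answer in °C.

T = 326.6 °C

L₁(1 + α₁ΔT) = L₂(1 + α₂ΔT) ⇒ ΔT = (L₂ − L₁)/(α₁L₁ − α₂L₂)
L₂ − L₁ = 1.4097 − 1.4080 = 1.70×10⁻³ m
α₁L₁ − α₂L₂ = 12.7×10⁻⁶×1.4080 − 8.8×10⁻⁶×1.4097 = 5.47624×10⁻⁶ m/K
ΔT = 1.70×10⁻³ / 5.47624×10⁻⁶ = 310.432 K
T = 16.2 + 310.432 = 326.632 °C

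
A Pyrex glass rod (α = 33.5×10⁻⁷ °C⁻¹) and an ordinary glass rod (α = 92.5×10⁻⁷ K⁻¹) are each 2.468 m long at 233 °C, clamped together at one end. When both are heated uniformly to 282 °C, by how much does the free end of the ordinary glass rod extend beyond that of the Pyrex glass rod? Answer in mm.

ΔT = 49 K
Pyrex glass: ΔL = 33.5×10⁻⁷ × 2.468 m × 49 = 4.0512×10⁻⁴ m = 0.40512 mm
ordinary glass: ΔL = 92.5×10⁻⁷ × 2.468 m × 49 = 1.1186×10⁻³ m = 1.1186 mm
difference = 1.1186 − 0.40512 = 0.71348 mm

0.713 mm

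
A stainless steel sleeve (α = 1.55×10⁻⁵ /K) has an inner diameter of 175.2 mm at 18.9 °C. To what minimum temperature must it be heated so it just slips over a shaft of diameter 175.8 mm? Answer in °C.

Required Δd = 175.8 − 175.2 = 0.6 mm
Δd = αd₀ΔT ⇒ ΔT = Δd/(αd₀) = 0.6 / (1.55×10⁻⁵ × 175.2) = 220.95 K
T_min = 18.9 + 220.95 = 239.85 °C

T = 240 °C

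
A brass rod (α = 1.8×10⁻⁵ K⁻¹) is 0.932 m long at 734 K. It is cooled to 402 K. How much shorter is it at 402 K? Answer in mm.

ΔL = 5.57 mm

|ΔT| = |402 − 734| = 332 K
ΔL = αL₀ΔT = (1.8×10⁻⁵)(0.932)(332) = 5.57×10⁻³ m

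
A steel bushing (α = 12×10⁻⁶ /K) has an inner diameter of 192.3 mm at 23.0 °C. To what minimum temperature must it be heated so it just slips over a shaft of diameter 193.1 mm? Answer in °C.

Required Δd = 193.1 − 192.3 = 0.8 mm
Δd = αd₀ΔT ⇒ ΔT = Δd/(αd₀) = 0.8 / (12×10⁻⁶ × 192.3) = 346.68 K
T_min = 23.0 + 346.68 = 369.68 °C

T = 370 °C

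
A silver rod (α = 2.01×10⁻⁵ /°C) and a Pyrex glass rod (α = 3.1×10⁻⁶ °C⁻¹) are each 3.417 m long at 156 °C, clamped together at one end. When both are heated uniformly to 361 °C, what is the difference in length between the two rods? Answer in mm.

11.9 mm

ΔT = 205 K
silver: ΔL = 2.01×10⁻⁵ × 3.417 m × 205 = 1.4080×10⁻² m = 14.080 mm
Pyrex glass: ΔL = 3.1×10⁻⁶ × 3.417 m × 205 = 2.1715×10⁻³ m = 2.1715 mm
difference = 14.080 − 2.1715 = 11.9085 mm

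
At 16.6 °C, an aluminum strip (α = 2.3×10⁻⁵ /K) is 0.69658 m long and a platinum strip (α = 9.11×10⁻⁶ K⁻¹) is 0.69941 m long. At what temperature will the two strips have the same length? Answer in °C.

L₁(1 + α₁ΔT) = L₂(1 + α₂ΔT) ⇒ ΔT = (L₂ − L₁)/(α₁L₁ − α₂L₂)
L₂ − L₁ = 0.69941 − 0.69658 = 2.83×10⁻³ m
α₁L₁ − α₂L₂ = 2.3×10⁻⁵×0.69658 − 9.11×10⁻⁶×0.69941 = 9.6497149×10⁻⁶ m/K
ΔT = 2.83×10⁻³ / 9.6497149×10⁻⁶ = 293.273 K
T = 16.6 + 293.273 = 309.873 °C

T = 309.9 °C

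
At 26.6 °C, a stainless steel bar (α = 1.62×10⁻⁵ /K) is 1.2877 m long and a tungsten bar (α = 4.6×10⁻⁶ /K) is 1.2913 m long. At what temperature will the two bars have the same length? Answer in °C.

T = 267.9 °C

L₁(1 + α₁ΔT) = L₂(1 + α₂ΔT) ⇒ ΔT = (L₂ − L₁)/(α₁L₁ − α₂L₂)
L₂ − L₁ = 1.2913 − 1.2877 = 3.60×10⁻³ m
α₁L₁ − α₂L₂ = 1.62×10⁻⁵×1.2877 − 4.6×10⁻⁶×1.2913 = 1.492076×10⁻⁵ m/K
ΔT = 3.60×10⁻³ / 1.492076×10⁻⁵ = 241.275 K
T = 26.6 + 241.275 = 267.875 °C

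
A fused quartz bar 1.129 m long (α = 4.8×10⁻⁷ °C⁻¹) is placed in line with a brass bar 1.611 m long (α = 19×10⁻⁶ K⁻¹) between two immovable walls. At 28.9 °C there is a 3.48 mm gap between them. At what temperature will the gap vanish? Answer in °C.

T = 141 °C

α₁L₁ = 5.4192×10⁻⁷ m/K, α₂L₂ = 3.0609×10⁻⁵ m/K → total 3.115092×10⁻⁵ m/K
ΔT = g/(α₁L₁+α₂L₂) = 3.48×10⁻³ / 3.115092×10⁻⁵ = 111.71 K
T = 28.9 + 111.71 = 140.61 °C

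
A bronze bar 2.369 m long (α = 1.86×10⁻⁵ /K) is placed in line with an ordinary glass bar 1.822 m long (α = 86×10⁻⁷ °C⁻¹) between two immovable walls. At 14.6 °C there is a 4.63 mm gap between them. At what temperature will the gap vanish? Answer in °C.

α₁L₁ = 4.40634×10⁻⁵ m/K, α₂L₂ = 1.56692×10⁻⁵ m/K → total 5.97326×10⁻⁵ m/K
ΔT = g/(α₁L₁+α₂L₂) = 4.63×10⁻³ / 5.97326×10⁻⁵ = 77.512 K
T = 14.6 + 77.512 = 92.112 °C

T = 92.1 °C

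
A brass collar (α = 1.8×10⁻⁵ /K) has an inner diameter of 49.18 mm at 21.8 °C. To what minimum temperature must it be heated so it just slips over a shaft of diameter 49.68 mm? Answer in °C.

Required Δd = 49.68 − 49.18 = 0.50 mm
Δd = αd₀ΔT ⇒ ΔT = Δd/(αd₀) = 0.50 / (1.8×10⁻⁵ × 49.18) = 564.82 K
T_min = 21.8 + 564.82 = 586.62 °C

T = 587 °C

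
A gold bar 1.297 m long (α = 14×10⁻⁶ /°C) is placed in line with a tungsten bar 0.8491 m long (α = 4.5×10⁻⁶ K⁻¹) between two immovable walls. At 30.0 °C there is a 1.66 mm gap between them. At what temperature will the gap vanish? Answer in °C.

Gap closes when ΔL₁ + ΔL₂ = 1.66 mm = 1.66×10⁻³ m
(α₁L₁ + α₂L₂)ΔT = g
α₁L₁ + α₂L₂ = 14×10⁻⁶×1.297 + 4.5×10⁻⁶×0.8491 = 2.197895×10⁻⁵ m/K
ΔT = 1.66×10⁻³ / 2.197895×10⁻⁵ = 75.53 K
T = 30.0 + 75.53 = 105.53 °C

T = 106 °C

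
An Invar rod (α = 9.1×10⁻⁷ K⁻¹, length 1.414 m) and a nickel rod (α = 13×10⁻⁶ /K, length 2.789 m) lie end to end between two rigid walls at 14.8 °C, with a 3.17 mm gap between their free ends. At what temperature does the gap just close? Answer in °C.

Gap closes when ΔL₁ + ΔL₂ = 3.17 mm = 3.17×10⁻³ m
(α₁L₁ + α₂L₂)ΔT = g
α₁L₁ + α₂L₂ = 9.1×10⁻⁷×1.414 + 13×10⁻⁶×2.789 = 3.754374×10⁻⁵ m/K
ΔT = 3.17×10⁻³ / 3.754374×10⁻⁵ = 84.435 K
T = 14.8 + 84.435 = 99.235 °C

T = 99.2 °C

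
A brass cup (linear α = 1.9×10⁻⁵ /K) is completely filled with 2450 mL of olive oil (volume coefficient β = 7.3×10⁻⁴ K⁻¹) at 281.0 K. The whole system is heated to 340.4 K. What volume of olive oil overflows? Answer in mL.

The cup also expands: β_container ≈ 3α = 5.7×10⁻⁵ /K
Net overflow = V₀(β_liq − 3α_cont)ΔT
β − 3α = 7.30×10⁻⁴ − 5.7×10⁻⁵ = 6.73×10⁻⁴ /K; ΔT = 59.4 K
ΔV = 2450 × 6.73×10⁻⁴ × 59.4 = 97.9 mL

97.9 mL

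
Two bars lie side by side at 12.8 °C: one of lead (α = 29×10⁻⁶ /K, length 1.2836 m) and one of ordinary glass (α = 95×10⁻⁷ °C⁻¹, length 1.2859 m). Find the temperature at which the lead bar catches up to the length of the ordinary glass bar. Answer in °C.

T = 104.8 °C

Equal length when α₁L₁ΔT − α₂L₂ΔT = L₂ − L₁ = 2.30×10⁻³ m
α₁L₁ = 3.72244×10⁻⁵, α₂L₂ = 1.221605×10⁻⁵ → Δ(αL) = 2.500835×10⁻⁵ m/K
ΔT = 2.30×10⁻³ / 2.500835×10⁻⁵ = 91.969 K, so T = 12.8 + 91.969 = 104.769 °C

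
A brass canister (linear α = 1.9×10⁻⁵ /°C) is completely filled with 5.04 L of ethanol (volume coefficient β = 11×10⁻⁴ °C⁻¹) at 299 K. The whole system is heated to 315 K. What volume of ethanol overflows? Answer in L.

The canister also expands: β_container ≈ 3α = 5.7×10⁻⁵ /K
Net overflow = V₀(β_liq − 3α_cont)ΔT
β − 3α = 1.10×10⁻³ − 5.7×10⁻⁵ = 1.043×10⁻³ /K; ΔT = 16 K
ΔV = 5.04 × 1.043×10⁻³ × 16 = 0.0841 L

0.0841 L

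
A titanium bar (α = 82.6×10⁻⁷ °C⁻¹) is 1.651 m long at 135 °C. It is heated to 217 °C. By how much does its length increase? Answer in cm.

ΔL = 0.112 cm

|ΔT| = |217 − 135| = 82 K
ΔL = αL₀ΔT = (82.6×10⁻⁷)(1.651)(82) = 1.12×10⁻³ m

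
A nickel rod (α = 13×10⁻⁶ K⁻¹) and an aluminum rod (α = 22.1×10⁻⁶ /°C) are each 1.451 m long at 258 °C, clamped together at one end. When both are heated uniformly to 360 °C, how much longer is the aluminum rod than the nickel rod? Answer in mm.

ΔT = 102 K
nickel: ΔL = 13×10⁻⁶ × 1.451 m × 102 = 1.9240×10⁻³ m = 1.9240 mm
aluminum: ΔL = 22.1×10⁻⁶ × 1.451 m × 102 = 3.2708×10⁻³ m = 3.2708 mm
difference = 3.2708 − 1.9240 = 1.3468 mm

1.35 mm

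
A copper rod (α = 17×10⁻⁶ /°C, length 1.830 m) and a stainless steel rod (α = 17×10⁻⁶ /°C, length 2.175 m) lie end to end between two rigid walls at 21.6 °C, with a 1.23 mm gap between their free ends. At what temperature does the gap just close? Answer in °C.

Gap closes when ΔL₁ + ΔL₂ = 1.23 mm = 1.23×10⁻³ m
(α₁L₁ + α₂L₂)ΔT = g
α₁L₁ + α₂L₂ = 17×10⁻⁶×1.830 + 17×10⁻⁶×2.175 = 6.8085×10⁻⁵ m/K
ΔT = 1.23×10⁻³ / 6.8085×10⁻⁵ = 18.066 K
T = 21.6 + 18.066 = 39.666 °C

T = 39.7 °C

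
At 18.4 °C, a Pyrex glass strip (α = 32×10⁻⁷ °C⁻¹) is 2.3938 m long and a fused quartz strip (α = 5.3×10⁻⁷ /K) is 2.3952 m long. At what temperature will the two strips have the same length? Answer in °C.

L₁(1 + α₁ΔT) = L₂(1 + α₂ΔT) ⇒ ΔT = (L₂ − L₁)/(α₁L₁ − α₂L₂)
L₂ − L₁ = 2.3952 − 2.3938 = 1.40×10⁻³ m
α₁L₁ − α₂L₂ = 32×10⁻⁷×2.3938 − 5.3×10⁻⁷×2.3952 = 6.390704×10⁻⁶ m/K
ΔT = 1.40×10⁻³ / 6.390704×10⁻⁶ = 219.068 K
T = 18.4 + 219.068 = 237.468 °C

T = 237.5 °C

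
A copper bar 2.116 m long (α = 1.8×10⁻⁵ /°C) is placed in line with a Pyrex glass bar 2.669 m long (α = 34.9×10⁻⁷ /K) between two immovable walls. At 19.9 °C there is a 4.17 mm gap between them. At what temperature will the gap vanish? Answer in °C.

α₁L₁ = 3.8088×10⁻⁵ m/K, α₂L₂ = 9.31481×10⁻⁶ m/K → total 4.740281×10⁻⁵ m/K
ΔT = g/(α₁L₁+α₂L₂) = 4.17×10⁻³ / 4.740281×10⁻⁵ = 87.97 K
T = 19.9 + 87.97 = 107.87 °C

T = 108 °C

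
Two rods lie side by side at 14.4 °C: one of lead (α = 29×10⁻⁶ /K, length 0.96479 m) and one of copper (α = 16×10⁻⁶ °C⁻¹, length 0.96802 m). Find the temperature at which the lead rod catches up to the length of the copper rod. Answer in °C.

L₁(1 + α₁ΔT) = L₂(1 + α₂ΔT) ⇒ ΔT = (L₂ − L₁)/(α₁L₁ − α₂L₂)
L₂ − L₁ = 0.96802 − 0.96479 = 3.23×10⁻³ m
α₁L₁ − α₂L₂ = 29×10⁻⁶×0.96479 − 16×10⁻⁶×0.96802 = 1.249059×10⁻⁵ m/K
ΔT = 3.23×10⁻³ / 1.249059×10⁻⁵ = 258.595 K
T = 14.4 + 258.595 = 272.995 °C

T = 273.0 °C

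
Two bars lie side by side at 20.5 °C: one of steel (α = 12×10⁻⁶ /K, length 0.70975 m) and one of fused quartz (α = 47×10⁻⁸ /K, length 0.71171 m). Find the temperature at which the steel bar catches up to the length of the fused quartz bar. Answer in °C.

T = 260.0 °C

Equal length when α₁L₁ΔT − α₂L₂ΔT = L₂ − L₁ = 1.96×10⁻³ m
α₁L₁ = 8.517×10⁻⁶, α₂L₂ = 3.345037×10⁻⁷ → Δ(αL) = 8.1824963×10⁻⁶ m/K
ΔT = 1.96×10⁻³ / 8.1824963×10⁻⁶ = 239.536 K, so T = 20.5 + 239.536 = 260.036 °C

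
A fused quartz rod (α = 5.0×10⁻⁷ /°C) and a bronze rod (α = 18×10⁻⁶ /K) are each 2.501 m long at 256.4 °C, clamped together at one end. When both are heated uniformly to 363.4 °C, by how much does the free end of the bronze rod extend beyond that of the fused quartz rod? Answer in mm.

ΔT = 107.0 K
fused quartz: ΔL = 5.0×10⁻⁷ × 2.501 m × 107.0 = 1.3380×10⁻⁴ m = 0.13380 mm
bronze: ΔL = 18×10⁻⁶ × 2.501 m × 107.0 = 4.8169×10⁻³ m = 4.8169 mm
difference = 4.8169 − 0.13380 = 4.6831 mm

4.68 mm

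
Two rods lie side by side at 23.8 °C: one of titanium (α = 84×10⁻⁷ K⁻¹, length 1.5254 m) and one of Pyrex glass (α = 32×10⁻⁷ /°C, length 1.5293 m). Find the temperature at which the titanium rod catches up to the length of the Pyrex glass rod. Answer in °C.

L₁(1 + α₁ΔT) = L₂(1 + α₂ΔT) ⇒ ΔT = (L₂ − L₁)/(α₁L₁ − α₂L₂)
L₂ − L₁ = 1.5293 − 1.5254 = 3.90×10⁻³ m
α₁L₁ − α₂L₂ = 84×10⁻⁷×1.5254 − 32×10⁻⁷×1.5293 = 7.9196×10⁻⁶ m/K
ΔT = 3.90×10⁻³ / 7.9196×10⁻⁶ = 492.449 K
T = 23.8 + 492.449 = 516.249 °C

T = 516.2 °C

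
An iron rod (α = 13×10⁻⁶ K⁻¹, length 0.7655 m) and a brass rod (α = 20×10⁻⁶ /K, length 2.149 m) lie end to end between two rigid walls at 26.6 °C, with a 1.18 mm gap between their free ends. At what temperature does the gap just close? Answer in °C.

T = 48.9 °C

Gap closes when ΔL₁ + ΔL₂ = 1.18 mm = 1.18×10⁻³ m
(α₁L₁ + α₂L₂)ΔT = g
α₁L₁ + α₂L₂ = 13×10⁻⁶×0.7655 + 20×10⁻⁶×2.149 = 5.29315×10⁻⁵ m/K
ΔT = 1.18×10⁻³ / 5.29315×10⁻⁵ = 22.293 K
T = 26.6 + 22.293 = 48.893 °C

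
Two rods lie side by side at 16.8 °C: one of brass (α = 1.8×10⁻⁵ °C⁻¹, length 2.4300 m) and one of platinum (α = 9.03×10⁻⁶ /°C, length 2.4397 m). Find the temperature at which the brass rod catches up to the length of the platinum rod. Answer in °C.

T = 463.6 °C

Equal length when α₁L₁ΔT − α₂L₂ΔT = L₂ − L₁ = 9.70×10⁻³ m
α₁L₁ = 4.374×10⁻⁵, α₂L₂ = 2.2030491×10⁻⁵ → Δ(αL) = 2.1709509×10⁻⁵ m/K
ΔT = 9.70×10⁻³ / 2.1709509×10⁻⁵ = 446.809 K, so T = 16.8 + 446.809 = 463.609 °C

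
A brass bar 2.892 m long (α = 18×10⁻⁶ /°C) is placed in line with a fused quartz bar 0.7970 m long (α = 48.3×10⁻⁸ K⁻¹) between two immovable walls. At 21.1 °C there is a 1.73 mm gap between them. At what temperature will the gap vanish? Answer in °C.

Gap closes when ΔL₁ + ΔL₂ = 1.73 mm = 1.73×10⁻³ m
(α₁L₁ + α₂L₂)ΔT = g
α₁L₁ + α₂L₂ = 18×10⁻⁶×2.892 + 48.3×10⁻⁸×0.7970 = 5.2440951×10⁻⁵ m/K
ΔT = 1.73×10⁻³ / 5.2440951×10⁻⁵ = 32.989 K
T = 21.1 + 32.989 = 54.089 °C

T = 54.1 °C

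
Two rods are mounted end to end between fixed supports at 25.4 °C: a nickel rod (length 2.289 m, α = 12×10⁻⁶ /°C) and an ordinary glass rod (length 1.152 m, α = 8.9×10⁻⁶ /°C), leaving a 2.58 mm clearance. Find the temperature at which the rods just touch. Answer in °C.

α₁L₁ = 2.7468×10⁻⁵ m/K, α₂L₂ = 1.02528×10⁻⁵ m/K → total 3.77208×10⁻⁵ m/K
ΔT = g/(α₁L₁+α₂L₂) = 2.58×10⁻³ / 3.77208×10⁻⁵ = 68.397 K
T = 25.4 + 68.397 = 93.797 °C

T = 93.8 °C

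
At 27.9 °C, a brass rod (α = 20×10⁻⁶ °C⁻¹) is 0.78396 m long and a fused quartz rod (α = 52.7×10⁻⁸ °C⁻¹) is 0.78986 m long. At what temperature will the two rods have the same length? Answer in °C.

L₁(1 + α₁ΔT) = L₂(1 + α₂ΔT) ⇒ ΔT = (L₂ − L₁)/(α₁L₁ − α₂L₂)
L₂ − L₁ = 0.78986 − 0.78396 = 5.90×10⁻³ m
α₁L₁ − α₂L₂ = 20×10⁻⁶×0.78396 − 52.7×10⁻⁸×0.78986 = 1.526294378×10⁻⁵ m/K
ΔT = 5.90×10⁻³ / 1.526294378×10⁻⁵ = 386.557 K
T = 27.9 + 386.557 = 414.457 °C

T = 414.5 °C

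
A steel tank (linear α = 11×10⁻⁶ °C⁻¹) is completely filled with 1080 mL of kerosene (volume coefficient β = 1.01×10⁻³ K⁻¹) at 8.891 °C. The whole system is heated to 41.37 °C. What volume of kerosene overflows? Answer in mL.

34.3 mL

The tank also expands: β_container ≈ 3α = 3.3×10⁻⁵ /K
Net overflow = V₀(β_liq − 3α_cont)ΔT
β − 3α = 1.01×10⁻³ − 3.3×10⁻⁵ = 9.77×10⁻⁴ /K; ΔT = 32.479 K
ΔV = 1080 × 9.77×10⁻⁴ × 32.479 = 34.3 mL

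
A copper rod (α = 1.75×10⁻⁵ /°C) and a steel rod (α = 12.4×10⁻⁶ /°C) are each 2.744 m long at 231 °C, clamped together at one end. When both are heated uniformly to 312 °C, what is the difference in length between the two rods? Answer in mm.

ΔT = 81 K
copper: ΔL = 1.75×10⁻⁵ × 2.744 m × 81 = 3.8896×10⁻³ m = 3.8896 mm
steel: ΔL = 12.4×10⁻⁶ × 2.744 m × 81 = 2.7561×10⁻³ m = 2.7561 mm
difference = 3.8896 − 2.7561 = 1.1335 mm

1.13 mm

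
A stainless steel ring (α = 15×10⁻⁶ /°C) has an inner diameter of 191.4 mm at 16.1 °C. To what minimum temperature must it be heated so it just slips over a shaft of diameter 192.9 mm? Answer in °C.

Required Δd = 192.9 − 191.4 = 1.5 mm
Δd = αd₀ΔT ⇒ ΔT = Δd/(αd₀) = 1.5 / (15×10⁻⁶ × 191.4) = 522.47 K
T_min = 16.1 + 522.47 = 538.57 °C

T = 539 °C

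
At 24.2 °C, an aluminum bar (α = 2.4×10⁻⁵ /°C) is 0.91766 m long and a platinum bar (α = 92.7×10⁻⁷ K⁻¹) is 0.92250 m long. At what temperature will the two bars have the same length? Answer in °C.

T = 383.5 °C

Equal length when α₁L₁ΔT − α₂L₂ΔT = L₂ − L₁ = 4.84×10⁻³ m
α₁L₁ = 2.202384×10⁻⁵, α₂L₂ = 8.551575×10⁻⁶ → Δ(αL) = 1.3472265×10⁻⁵ m/K
ΔT = 4.84×10⁻³ / 1.3472265×10⁻⁵ = 359.257 K, so T = 24.2 + 359.257 = 383.457 °C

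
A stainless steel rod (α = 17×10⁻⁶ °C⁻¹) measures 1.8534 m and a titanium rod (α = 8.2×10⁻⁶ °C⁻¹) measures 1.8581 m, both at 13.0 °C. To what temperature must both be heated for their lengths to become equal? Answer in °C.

L₁(1 + α₁ΔT) = L₂(1 + α₂ΔT) ⇒ ΔT = (L₂ − L₁)/(α₁L₁ − α₂L₂)
L₂ − L₁ = 1.8581 − 1.8534 = 4.70×10⁻³ m
α₁L₁ − α₂L₂ = 17×10⁻⁶×1.8534 − 8.2×10⁻⁶×1.8581 = 1.627138×10⁻⁵ m/K
ΔT = 4.70×10⁻³ / 1.627138×10⁻⁵ = 288.851 K
T = 13.0 + 288.851 = 301.851 °C

T = 301.9 °C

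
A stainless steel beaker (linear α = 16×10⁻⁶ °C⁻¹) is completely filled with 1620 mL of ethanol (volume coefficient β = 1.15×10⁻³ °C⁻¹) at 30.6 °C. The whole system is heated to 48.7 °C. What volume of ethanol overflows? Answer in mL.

The beaker also expands: β_container ≈ 3α = 4.8×10⁻⁵ /K
Net overflow = V₀(β_liq − 3α_cont)ΔT
β − 3α = 1.15×10⁻³ − 4.8×10⁻⁵ = 1.102×10⁻³ /K; ΔT = 18.1 K
ΔV = 1620 × 1.102×10⁻³ × 18.1 = 32.3 mL

32.3 mL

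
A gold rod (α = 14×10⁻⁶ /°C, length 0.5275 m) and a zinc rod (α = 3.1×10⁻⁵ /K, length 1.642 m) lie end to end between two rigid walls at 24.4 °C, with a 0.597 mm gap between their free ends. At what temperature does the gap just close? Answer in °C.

T = 34.6 °C

Gap closes when ΔL₁ + ΔL₂ = 0.597 mm = 5.97×10⁻⁴ m
(α₁L₁ + α₂L₂)ΔT = g
α₁L₁ + α₂L₂ = 14×10⁻⁶×0.5275 + 3.1×10⁻⁵×1.642 = 5.8287×10⁻⁵ m/K
ΔT = 5.97×10⁻⁴ / 5.8287×10⁻⁵ = 10.242 K
T = 24.4 + 10.242 = 34.642 °C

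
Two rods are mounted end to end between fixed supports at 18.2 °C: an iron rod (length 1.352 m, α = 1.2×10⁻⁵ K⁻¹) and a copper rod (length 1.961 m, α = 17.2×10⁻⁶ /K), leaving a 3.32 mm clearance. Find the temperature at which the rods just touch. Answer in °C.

Gap closes when ΔL₁ + ΔL₂ = 3.32 mm = 3.32×10⁻³ m
(α₁L₁ + α₂L₂)ΔT = g
α₁L₁ + α₂L₂ = 1.2×10⁻⁵×1.352 + 17.2×10⁻⁶×1.961 = 4.99532×10⁻⁵ m/K
ΔT = 3.32×10⁻³ / 4.99532×10⁻⁵ = 66.462 K
T = 18.2 + 66.462 = 84.662 °C

T = 84.7 °C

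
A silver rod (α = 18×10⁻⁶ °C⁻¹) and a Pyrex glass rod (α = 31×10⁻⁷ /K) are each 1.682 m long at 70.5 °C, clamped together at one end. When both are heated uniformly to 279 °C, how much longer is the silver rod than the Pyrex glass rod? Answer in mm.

ΔT = 208.5 K
silver: ΔL = 18×10⁻⁶ × 1.682 m × 208.5 = 6.3125×10⁻³ m = 6.3125 mm
Pyrex glass: ΔL = 31×10⁻⁷ × 1.682 m × 208.5 = 1.0872×10⁻³ m = 1.0872 mm
difference = 6.3125 − 1.0872 = 5.2253 mm

5.23 mm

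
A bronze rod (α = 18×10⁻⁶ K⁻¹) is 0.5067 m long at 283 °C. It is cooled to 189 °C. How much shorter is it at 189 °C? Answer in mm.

ΔL = 0.857 mm

|ΔT| = |189 − 283| = 94 K
ΔL = αL₀ΔT = (18×10⁻⁶)(0.5067)(94) = 8.57×10⁻⁴ m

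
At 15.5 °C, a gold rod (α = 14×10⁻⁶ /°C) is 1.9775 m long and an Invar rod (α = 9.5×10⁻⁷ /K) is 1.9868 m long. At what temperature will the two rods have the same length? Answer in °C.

Equal length when α₁L₁ΔT − α₂L₂ΔT = L₂ − L₁ = 9.30×10⁻³ m
α₁L₁ = 2.7685×10⁻⁵, α₂L₂ = 1.88746×10⁻⁶ → Δ(αL) = 2.579754×10⁻⁵ m/K
ΔT = 9.30×10⁻³ / 2.579754×10⁻⁵ = 360.499 K, so T = 15.5 + 360.499 = 375.999 °C

T = 376.0 °C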